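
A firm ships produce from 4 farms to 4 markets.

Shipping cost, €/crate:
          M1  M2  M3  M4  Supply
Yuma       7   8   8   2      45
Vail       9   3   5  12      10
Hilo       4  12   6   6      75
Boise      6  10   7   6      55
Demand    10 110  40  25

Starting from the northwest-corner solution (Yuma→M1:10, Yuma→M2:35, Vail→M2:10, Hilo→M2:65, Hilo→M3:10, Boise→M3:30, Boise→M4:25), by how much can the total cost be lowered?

Current plan cost = 10·7 + 35·8 + 10·3 + 65·12 + 10·6 + 30·7 + 25·6 = €1580.
Optimal plan:
  Yuma–M2: 20 × €8 = €160
  Yuma–M4: 25 × €2 = €50
  Vail–M2: 10 × €3 = €30
  Hilo–M1: 10 × €4 = €40
  Hilo–M2: 25 × €12 = €300
  Hilo–M3: 40 × €6 = €240
  Boise–M2: 55 × €10 = €550
Optimal cost = €1370.
Saving = 1580 − 1370 = €210.

210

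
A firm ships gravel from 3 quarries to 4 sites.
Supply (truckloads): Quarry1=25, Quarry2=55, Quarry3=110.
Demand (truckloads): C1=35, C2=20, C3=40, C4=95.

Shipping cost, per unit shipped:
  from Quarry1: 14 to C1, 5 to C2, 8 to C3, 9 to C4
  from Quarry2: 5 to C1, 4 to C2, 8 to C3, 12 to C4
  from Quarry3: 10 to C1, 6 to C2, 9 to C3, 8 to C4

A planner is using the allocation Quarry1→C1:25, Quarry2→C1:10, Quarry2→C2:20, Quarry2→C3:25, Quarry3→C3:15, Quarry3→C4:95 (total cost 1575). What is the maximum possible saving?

Current plan cost = 25·14 + 10·5 + 20·4 + 25·8 + 15·9 + 95·8 = 1575.
Optimal plan:
  Quarry1 to C3: 25 × 8 = 200
  Quarry2 to C1: 35 × 5 = 175
  Quarry2 to C2: 20 × 4 = 80
  Quarry3 to C3: 15 × 9 = 135
  Quarry3 to C4: 95 × 8 = 760
Optimal cost = 1350.
Saving = 1575 − 1350 = 225.

225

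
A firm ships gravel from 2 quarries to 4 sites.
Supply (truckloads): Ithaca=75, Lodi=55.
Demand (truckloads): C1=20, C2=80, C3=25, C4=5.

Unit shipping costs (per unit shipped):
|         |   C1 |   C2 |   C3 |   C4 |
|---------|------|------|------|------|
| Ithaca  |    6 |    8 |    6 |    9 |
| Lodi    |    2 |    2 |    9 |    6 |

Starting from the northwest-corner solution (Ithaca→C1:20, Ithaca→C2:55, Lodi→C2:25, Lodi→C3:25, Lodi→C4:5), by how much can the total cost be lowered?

Current plan cost = 20·6 + 55·8 + 25·2 + 25·9 + 5·6 = 865.
Optimal plan:
  Ithaca to C1: 20 truckloads
  Ithaca to C2: 25 truckloads
  Ithaca to C3: 25 truckloads
  Ithaca to C4: 5 truckloads
  Lodi to C2: 55 truckloads
Optimal cost = 625.
Saving = 865 − 625 = 240.

240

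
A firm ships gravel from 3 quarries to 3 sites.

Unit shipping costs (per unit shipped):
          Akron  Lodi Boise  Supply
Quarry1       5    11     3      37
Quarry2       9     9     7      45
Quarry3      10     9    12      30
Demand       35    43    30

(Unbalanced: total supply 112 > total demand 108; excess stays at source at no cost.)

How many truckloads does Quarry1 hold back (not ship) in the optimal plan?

0

An optimal plan:
  Quarry1→Akron: 7 × 5 = 35
  Quarry1→Boise: 30 × 3 = 90
  Quarry2→Akron: 28 × 9 = 252
  Quarry2→Lodi: 17 × 9 = 153
  Quarry3→Lodi: 26 × 9 = 234
Total cost = 764.
Quarry1 ships 37 of its 37, leaving 0.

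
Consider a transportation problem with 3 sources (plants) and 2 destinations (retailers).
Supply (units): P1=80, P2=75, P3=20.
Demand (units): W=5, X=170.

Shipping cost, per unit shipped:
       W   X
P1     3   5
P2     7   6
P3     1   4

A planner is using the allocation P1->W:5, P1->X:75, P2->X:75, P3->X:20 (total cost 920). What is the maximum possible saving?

Current plan cost = 5·3 + 75·5 + 75·6 + 20·4 = 920.
Optimal plan:
  P1–X: 80 units
  P2–X: 75 units
  P3–W: 5 units
  P3–X: 15 units
Optimal cost = 915.
Saving = 920 − 915 = 5.

5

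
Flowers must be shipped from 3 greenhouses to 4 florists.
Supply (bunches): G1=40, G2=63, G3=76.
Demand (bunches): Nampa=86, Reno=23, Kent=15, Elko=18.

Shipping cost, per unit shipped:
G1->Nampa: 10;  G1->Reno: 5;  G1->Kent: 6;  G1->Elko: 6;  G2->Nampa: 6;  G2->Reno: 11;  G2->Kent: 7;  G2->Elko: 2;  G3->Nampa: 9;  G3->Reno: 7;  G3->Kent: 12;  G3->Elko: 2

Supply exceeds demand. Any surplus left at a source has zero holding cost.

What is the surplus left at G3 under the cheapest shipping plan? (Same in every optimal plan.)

Minimum-cost shipments:
  G1–Reno: 23 × 5 = 115
  G1–Kent: 15 × 6 = 90
  G2–Nampa: 63 × 6 = 378
  G3–Nampa: 23 × 9 = 207
  G3–Elko: 18 × 2 = 36
Total cost = 826.
G3 ships 41 of its 76, leaving 35.

35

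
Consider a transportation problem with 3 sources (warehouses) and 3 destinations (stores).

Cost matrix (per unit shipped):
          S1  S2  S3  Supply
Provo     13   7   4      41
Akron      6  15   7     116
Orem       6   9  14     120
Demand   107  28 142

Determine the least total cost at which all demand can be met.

An optimal shipping plan:
  Provo–S3: 41 × 4 = 164
  Akron–S1: 15 × 6 = 90
  Akron–S3: 101 × 7 = 707
  Orem–S1: 92 × 6 = 552
  Orem–S2: 28 × 9 = 252
Total = 164 + 90 + 707 + 552 + 252 = 1765.

1765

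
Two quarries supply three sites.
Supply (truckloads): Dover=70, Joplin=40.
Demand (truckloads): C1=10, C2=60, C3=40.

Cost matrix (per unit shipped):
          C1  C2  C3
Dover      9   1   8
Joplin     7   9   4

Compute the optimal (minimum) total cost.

310

A cheapest plan:
  Dover to C1: 10 × 9 = 90
  Dover to C2: 60 × 1 = 60
  Joplin to C3: 40 × 4 = 160
Total = 90 + 60 + 160 = 310.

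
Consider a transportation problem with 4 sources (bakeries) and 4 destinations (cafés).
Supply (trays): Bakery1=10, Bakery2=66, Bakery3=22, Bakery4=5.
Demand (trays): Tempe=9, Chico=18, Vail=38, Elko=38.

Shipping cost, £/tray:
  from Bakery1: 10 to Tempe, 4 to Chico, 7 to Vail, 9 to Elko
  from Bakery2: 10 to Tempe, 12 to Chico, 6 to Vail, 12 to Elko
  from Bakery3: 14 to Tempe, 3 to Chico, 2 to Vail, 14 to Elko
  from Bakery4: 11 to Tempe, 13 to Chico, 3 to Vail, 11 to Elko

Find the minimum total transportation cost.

767

An optimal shipping plan:
  Bakery1–Chico: 10 × £4 = £40
  Bakery2–Tempe: 9 × £10 = £90
  Bakery2–Vail: 19 × £6 = £114
  Bakery2–Elko: 38 × £12 = £456
  Bakery3–Chico: 8 × £3 = £24
  Bakery3–Vail: 14 × £2 = £28
  Bakery4–Vail: 5 × £3 = £15
Total = 40 + 90 + 114 + 456 + 24 + 28 + 15 = £767.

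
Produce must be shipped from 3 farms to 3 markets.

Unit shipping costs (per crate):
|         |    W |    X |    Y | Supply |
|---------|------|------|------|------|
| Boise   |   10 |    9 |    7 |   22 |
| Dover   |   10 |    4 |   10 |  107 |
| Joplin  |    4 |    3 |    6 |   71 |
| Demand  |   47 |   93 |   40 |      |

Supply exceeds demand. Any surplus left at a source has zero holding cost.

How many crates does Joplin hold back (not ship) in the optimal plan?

0

Minimum-cost shipments:
  Boise->Y: 16 crates
  Dover->X: 93 crates
  Joplin->W: 47 crates
  Joplin->Y: 24 crates
Total cost = 816.
Joplin ships 71 of its 71, leaving 0.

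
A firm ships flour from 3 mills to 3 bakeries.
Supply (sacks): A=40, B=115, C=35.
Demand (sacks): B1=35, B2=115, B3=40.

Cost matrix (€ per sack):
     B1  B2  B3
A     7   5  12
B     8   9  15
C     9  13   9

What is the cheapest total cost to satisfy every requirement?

An optimal shipping plan:
  A to B2: 40 × €5 = €200
  B to B1: 35 × €8 = €280
  B to B2: 75 × €9 = €675
  B to B3: 5 × €15 = €75
  C to B3: 35 × €9 = €315
Total = 200 + 280 + 675 + 75 + 315 = €1545.

1545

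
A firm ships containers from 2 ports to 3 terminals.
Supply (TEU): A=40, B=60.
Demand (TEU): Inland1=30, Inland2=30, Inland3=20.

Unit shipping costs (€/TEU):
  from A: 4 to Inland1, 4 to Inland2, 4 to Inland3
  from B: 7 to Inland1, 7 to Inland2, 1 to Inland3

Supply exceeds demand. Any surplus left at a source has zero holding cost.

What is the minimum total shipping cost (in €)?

Optimal allocation:
  A–Inland1: 30 × €4 = €120
  A–Inland2: 10 × €4 = €40
  B–Inland2: 20 × €7 = €140
  B–Inland3: 20 × €1 = €20
Total = 120 + 40 + 140 + 20 = €320.

320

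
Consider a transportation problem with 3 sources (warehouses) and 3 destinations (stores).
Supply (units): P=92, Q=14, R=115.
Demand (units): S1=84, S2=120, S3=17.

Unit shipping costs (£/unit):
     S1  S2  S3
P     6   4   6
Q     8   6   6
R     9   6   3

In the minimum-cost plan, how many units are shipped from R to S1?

The minimum-cost plan:
  P to S1: 70 × £6 = £420
  P to S2: 22 × £4 = £88
  Q to S1: 14 × £8 = £112
  R to S2: 98 × £6 = £588
  R to S3: 17 × £3 = £51
Total cost = £1259.
The route R→S1 is not used.

0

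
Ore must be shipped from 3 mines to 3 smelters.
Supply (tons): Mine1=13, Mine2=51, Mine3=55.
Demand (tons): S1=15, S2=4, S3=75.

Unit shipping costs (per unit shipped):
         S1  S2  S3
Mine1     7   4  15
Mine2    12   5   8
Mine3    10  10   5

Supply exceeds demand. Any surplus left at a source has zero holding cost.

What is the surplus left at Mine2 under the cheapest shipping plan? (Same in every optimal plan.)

25

Minimum-cost shipments:
  Mine1→S1: 13 tons
  Mine2→S1: 2 tons
  Mine2→S2: 4 tons
  Mine2→S3: 20 tons
  Mine3→S3: 55 tons
Total cost = 570.
Mine2 ships 26 of its 51, leaving 25.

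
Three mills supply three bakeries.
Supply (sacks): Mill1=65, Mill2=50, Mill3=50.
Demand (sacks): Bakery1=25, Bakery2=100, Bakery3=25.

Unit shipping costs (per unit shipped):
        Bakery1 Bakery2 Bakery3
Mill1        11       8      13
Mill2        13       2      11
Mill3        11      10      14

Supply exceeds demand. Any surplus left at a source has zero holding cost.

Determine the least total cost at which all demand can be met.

1110

Optimal allocation:
  Mill1→Bakery2: 50 sacks
  Mill1→Bakery3: 15 sacks
  Mill2→Bakery2: 50 sacks
  Mill3→Bakery1: 25 sacks
  Mill3→Bakery3: 10 sacks
Total cost = 1110.
(Supply check: Mill1 ships 65; Mill2 ships 50; Mill3 ships 35.)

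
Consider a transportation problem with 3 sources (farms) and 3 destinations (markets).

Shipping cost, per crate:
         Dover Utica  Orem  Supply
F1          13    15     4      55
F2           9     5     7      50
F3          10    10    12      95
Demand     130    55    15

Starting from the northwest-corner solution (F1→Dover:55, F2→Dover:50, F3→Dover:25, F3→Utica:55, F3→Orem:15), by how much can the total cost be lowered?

365

Current plan cost = 55·13 + 50·9 + 25·10 + 55·10 + 15·12 = 2145.
Optimal plan:
  F1–Dover: 40 × 13 = 520
  F1–Orem: 15 × 4 = 60
  F2–Utica: 50 × 5 = 250
  F3–Dover: 90 × 10 = 900
  F3–Utica: 5 × 10 = 50
Optimal cost = 1780.
Saving = 2145 − 1780 = 365.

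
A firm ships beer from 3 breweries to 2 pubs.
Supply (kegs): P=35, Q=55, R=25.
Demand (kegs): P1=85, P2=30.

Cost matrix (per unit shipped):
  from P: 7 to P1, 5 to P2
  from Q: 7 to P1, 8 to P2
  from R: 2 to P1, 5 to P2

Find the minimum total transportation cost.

620

An optimal shipping plan:
  P to P1: 5 kegs
  P to P2: 30 kegs
  Q to P1: 55 kegs
  R to P1: 25 kegs
Total cost = 620.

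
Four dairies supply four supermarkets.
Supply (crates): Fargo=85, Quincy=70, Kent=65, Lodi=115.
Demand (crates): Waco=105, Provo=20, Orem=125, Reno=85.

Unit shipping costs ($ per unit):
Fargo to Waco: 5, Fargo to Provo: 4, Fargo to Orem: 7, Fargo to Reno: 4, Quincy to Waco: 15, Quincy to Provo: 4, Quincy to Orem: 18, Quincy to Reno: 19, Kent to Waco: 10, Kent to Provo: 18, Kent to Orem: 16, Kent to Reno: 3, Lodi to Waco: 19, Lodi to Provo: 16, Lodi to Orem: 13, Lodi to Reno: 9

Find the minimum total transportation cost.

A cheapest plan:
  Fargo->Waco: 55 crates
  Fargo->Orem: 30 crates
  Quincy->Waco: 50 crates
  Quincy->Provo: 20 crates
  Kent->Reno: 65 crates
  Lodi->Orem: 95 crates
  Lodi->Reno: 20 crates
Total cost = $2925.

2925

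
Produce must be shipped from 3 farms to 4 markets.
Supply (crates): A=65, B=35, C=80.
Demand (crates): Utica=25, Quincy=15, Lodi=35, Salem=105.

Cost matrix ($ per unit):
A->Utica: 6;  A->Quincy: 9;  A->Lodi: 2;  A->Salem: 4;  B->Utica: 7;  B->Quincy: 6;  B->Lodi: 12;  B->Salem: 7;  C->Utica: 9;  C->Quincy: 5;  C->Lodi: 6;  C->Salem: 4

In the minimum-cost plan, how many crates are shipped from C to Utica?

0

The minimum-cost plan:
  A to Lodi: 35 crates
  A to Salem: 30 crates
  B to Utica: 25 crates
  B to Quincy: 10 crates
  C to Quincy: 5 crates
  C to Salem: 75 crates
Total cost = $750.
The route C→Utica is not used.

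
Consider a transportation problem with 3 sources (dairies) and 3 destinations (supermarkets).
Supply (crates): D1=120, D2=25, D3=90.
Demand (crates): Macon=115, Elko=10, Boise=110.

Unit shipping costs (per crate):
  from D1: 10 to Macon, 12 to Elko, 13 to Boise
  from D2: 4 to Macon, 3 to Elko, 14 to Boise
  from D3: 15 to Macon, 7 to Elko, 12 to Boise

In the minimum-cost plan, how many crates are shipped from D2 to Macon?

25

Solving gives:
  D1 to Macon: 90 crates
  D1 to Boise: 30 crates
  D2 to Macon: 25 crates
  D3 to Elko: 10 crates
  D3 to Boise: 80 crates
Total cost = 2420.
So D2→Macon carries 25 crates.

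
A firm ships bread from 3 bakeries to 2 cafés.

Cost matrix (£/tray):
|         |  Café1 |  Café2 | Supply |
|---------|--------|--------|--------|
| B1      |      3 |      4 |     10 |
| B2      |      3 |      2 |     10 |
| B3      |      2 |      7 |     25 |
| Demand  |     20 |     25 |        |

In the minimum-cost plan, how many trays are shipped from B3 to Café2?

5

Optimal shipments:
  B1→Café2: 10 × £4 = £40
  B2→Café2: 10 × £2 = £20
  B3→Café1: 20 × £2 = £40
  B3→Café2: 5 × £7 = £35
Total cost = £135.
So B3→Café2 carries 5 trays.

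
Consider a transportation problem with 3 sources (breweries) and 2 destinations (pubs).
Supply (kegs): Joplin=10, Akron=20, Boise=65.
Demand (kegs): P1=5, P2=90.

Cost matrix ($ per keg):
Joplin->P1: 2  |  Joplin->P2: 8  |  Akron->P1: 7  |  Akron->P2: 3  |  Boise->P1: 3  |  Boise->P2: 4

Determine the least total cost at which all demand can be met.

370

One minimum-cost allocation:
  Joplin->P1: 5 × $2 = $10
  Joplin->P2: 5 × $8 = $40
  Akron->P2: 20 × $3 = $60
  Boise->P2: 65 × $4 = $260
Total = 10 + 40 + 60 + 260 = $370.
(Supply check: Joplin ships 10; Akron ships 20; Boise ships 65.)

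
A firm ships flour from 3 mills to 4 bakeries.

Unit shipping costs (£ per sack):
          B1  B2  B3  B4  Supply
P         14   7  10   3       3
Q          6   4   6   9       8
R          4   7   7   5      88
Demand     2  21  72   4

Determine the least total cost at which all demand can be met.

Optimal allocation:
  P→B4: 3 sacks
  Q→B2: 8 sacks
  R→B1: 2 sacks
  R→B2: 13 sacks
  R→B3: 72 sacks
  R→B4: 1 sacks
Total cost = £649.

649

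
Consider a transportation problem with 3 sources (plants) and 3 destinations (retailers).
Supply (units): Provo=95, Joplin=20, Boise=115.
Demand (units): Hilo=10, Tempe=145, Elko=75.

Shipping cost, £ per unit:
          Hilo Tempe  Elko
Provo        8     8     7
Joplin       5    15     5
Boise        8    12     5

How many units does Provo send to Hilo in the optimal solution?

0

Optimal shipments:
  Provo->Tempe: 95 × £8 = £760
  Joplin->Hilo: 10 × £5 = £50
  Joplin->Elko: 10 × £5 = £50
  Boise->Tempe: 50 × £12 = £600
  Boise->Elko: 65 × £5 = £325
Total cost = £1785.
The route Provo→Hilo is not used.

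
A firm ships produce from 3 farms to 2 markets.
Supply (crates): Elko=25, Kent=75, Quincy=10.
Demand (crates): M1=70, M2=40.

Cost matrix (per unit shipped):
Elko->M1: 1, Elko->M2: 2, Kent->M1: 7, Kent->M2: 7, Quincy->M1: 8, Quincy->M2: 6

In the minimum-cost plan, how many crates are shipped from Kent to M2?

30

The minimum-cost plan:
  Elko to M1: 25 × 1 = 25
  Kent to M1: 45 × 7 = 315
  Kent to M2: 30 × 7 = 210
  Quincy to M2: 10 × 6 = 60
Total cost = 610.
So Kent→M2 carries 30 crates.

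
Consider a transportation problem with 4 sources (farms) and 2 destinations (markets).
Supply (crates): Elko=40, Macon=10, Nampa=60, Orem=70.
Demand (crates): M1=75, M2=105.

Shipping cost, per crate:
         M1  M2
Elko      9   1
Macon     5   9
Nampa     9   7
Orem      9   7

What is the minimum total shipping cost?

1130

A cheapest plan:
  Elko->M2: 40 × 1 = 40
  Macon->M1: 10 × 5 = 50
  Nampa->M1: 60 × 9 = 540
  Orem->M1: 5 × 9 = 45
  Orem->M2: 65 × 7 = 455
Total = 40 + 50 + 540 + 45 + 455 = 1130.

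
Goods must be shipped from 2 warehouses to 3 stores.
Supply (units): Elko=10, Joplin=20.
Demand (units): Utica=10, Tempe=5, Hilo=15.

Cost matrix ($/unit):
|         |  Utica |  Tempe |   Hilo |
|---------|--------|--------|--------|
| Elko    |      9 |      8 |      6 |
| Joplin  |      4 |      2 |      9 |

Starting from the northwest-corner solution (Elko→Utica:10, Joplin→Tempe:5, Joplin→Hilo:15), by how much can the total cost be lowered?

80

Current plan cost = 10·9 + 5·2 + 15·9 = $235.
Optimal plan:
  Elko–Hilo: 10 × $6 = $60
  Joplin–Utica: 10 × $4 = $40
  Joplin–Tempe: 5 × $2 = $10
  Joplin–Hilo: 5 × $9 = $45
Optimal cost = $155.
Saving = 235 − 155 = $80.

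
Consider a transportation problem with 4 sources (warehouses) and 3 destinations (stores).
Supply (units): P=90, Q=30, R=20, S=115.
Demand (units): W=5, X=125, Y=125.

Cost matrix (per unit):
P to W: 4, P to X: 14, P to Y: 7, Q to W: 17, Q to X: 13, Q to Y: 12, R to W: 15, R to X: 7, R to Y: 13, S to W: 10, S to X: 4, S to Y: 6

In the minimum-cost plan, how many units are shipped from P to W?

5

Optimal shipments:
  P to W: 5 units
  P to Y: 85 units
  Q to Y: 30 units
  R to X: 20 units
  S to X: 105 units
  S to Y: 10 units
Total cost = 1595.
So P→W carries 5 units.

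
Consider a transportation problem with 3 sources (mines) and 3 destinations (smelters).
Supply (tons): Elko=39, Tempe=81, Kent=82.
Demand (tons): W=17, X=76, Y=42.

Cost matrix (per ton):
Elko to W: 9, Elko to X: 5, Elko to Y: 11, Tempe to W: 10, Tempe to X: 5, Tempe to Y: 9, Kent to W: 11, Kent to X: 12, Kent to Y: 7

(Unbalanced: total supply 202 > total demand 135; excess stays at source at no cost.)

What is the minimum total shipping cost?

827

A cheapest plan:
  Elko to W: 17 tons
  Elko to X: 22 tons
  Tempe to X: 54 tons
  Kent to Y: 42 tons
Total cost = 827.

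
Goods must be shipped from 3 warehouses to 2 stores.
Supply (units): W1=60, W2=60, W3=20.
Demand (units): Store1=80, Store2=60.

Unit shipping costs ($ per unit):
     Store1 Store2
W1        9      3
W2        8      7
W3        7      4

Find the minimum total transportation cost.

800

Optimal allocation:
  W1->Store2: 60 × $3 = $180
  W2->Store1: 60 × $8 = $480
  W3->Store1: 20 × $7 = $140
Total = 180 + 480 + 140 = $800.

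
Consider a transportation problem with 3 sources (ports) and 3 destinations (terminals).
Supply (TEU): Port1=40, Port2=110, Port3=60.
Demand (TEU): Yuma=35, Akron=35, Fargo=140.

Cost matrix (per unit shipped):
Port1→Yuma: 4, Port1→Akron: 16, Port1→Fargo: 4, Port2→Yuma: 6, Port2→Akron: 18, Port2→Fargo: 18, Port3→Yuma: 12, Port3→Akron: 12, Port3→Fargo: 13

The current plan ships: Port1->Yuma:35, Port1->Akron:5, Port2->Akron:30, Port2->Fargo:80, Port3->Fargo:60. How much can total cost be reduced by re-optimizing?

Current plan cost = 35·4 + 5·16 + 30·18 + 80·18 + 60·13 = 2980.
Optimal plan:
  Port1 to Fargo: 40 × 4 = 160
  Port2 to Yuma: 35 × 6 = 210
  Port2 to Fargo: 75 × 18 = 1350
  Port3 to Akron: 35 × 12 = 420
  Port3 to Fargo: 25 × 13 = 325
Optimal cost = 2465.
Saving = 2980 − 2465 = 515.

515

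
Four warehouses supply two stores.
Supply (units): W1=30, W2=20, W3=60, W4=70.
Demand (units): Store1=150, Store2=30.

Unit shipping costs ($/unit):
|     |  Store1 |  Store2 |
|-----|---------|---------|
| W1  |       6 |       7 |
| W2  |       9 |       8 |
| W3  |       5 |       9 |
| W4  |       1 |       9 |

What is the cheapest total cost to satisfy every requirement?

720

An optimal shipping plan:
  W1–Store1: 20 × $6 = $120
  W1–Store2: 10 × $7 = $70
  W2–Store2: 20 × $8 = $160
  W3–Store1: 60 × $5 = $300
  W4–Store1: 70 × $1 = $70
Total = 120 + 70 + 160 + 300 + 70 = $720.
(Supply check: W1 ships 30; W2 ships 20; W3 ships 60; W4 ships 70.)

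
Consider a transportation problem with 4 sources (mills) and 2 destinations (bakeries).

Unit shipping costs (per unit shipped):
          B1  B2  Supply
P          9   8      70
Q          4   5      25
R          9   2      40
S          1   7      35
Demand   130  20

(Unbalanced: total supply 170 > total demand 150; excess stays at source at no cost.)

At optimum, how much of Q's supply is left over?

0

Minimum-cost shipments:
  P–B1: 50 sacks
  Q–B1: 25 sacks
  R–B1: 20 sacks
  R–B2: 20 sacks
  S–B1: 35 sacks
Total cost = 805.
Q ships 25 of its 25, leaving 0.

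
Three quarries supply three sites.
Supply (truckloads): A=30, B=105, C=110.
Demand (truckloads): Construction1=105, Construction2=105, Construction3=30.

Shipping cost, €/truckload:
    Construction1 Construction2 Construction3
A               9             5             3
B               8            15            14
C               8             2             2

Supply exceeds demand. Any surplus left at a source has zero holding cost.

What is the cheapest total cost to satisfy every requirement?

1135

One minimum-cost allocation:
  A->Construction3: 25 truckloads
  B->Construction1: 105 truckloads
  C->Construction2: 105 truckloads
  C->Construction3: 5 truckloads
Total cost = €1135.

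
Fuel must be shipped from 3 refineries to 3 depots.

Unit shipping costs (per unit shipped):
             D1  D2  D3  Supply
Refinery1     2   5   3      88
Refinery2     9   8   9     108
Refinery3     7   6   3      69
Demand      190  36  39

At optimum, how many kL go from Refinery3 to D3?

39

The minimum-cost plan:
  Refinery1–D1: 88 kL
  Refinery2–D1: 102 kL
  Refinery2–D2: 6 kL
  Refinery3–D2: 30 kL
  Refinery3–D3: 39 kL
Total cost = 1439.
So Refinery3→D3 carries 39 kL.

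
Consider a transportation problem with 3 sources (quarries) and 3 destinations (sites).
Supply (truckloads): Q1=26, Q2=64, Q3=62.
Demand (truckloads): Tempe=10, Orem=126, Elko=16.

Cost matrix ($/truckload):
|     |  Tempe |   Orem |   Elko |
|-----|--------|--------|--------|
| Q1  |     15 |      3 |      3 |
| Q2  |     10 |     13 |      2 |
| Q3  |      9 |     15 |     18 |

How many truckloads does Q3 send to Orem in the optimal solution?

52

Optimal shipments:
  Q1–Orem: 26 × $3 = $78
  Q2–Orem: 48 × $13 = $624
  Q2–Elko: 16 × $2 = $32
  Q3–Tempe: 10 × $9 = $90
  Q3–Orem: 52 × $15 = $780
Total cost = $1604.
So Q3→Orem carries 52 truckloads.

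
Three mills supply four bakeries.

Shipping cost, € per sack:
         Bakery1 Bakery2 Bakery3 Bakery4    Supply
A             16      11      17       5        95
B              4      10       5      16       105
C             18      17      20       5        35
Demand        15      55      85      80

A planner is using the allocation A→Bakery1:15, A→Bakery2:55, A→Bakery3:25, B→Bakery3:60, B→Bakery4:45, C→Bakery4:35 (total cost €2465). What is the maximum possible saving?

Current plan cost = 15·16 + 55·11 + 25·17 + 60·5 + 45·16 + 35·5 = €2465.
Optimal plan:
  A→Bakery2: 50 × €11 = €550
  A→Bakery4: 45 × €5 = €225
  B→Bakery1: 15 × €4 = €60
  B→Bakery2: 5 × €10 = €50
  B→Bakery3: 85 × €5 = €425
  C→Bakery4: 35 × €5 = €175
Optimal cost = €1485.
Saving = 2465 − 1485 = €980.

980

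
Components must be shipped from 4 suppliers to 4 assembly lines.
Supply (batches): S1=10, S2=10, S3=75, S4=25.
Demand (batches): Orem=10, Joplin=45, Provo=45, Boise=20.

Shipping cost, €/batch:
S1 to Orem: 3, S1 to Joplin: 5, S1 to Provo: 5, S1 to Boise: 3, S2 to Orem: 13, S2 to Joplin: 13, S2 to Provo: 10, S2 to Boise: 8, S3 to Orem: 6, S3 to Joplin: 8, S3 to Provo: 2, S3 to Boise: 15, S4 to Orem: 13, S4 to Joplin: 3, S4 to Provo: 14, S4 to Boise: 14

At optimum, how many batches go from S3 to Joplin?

20

Optimal shipments:
  S1 to Boise: 10 × €3 = €30
  S2 to Boise: 10 × €8 = €80
  S3 to Orem: 10 × €6 = €60
  S3 to Joplin: 20 × €8 = €160
  S3 to Provo: 45 × €2 = €90
  S4 to Joplin: 25 × €3 = €75
Total cost = €495.
So S3→Joplin carries 20 batches.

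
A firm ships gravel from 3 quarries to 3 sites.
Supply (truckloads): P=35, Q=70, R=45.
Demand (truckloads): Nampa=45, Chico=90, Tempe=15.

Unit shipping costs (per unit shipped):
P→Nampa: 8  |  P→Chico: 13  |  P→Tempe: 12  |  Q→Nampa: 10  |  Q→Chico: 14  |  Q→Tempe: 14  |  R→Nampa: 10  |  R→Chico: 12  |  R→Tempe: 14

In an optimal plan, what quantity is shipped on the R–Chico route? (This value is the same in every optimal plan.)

Optimal shipments:
  P->Nampa: 20 × 8 = 160
  P->Tempe: 15 × 12 = 180
  Q->Nampa: 25 × 10 = 250
  Q->Chico: 45 × 14 = 630
  R->Chico: 45 × 12 = 540
Total cost = 1760.
So R→Chico carries 45 truckloads.

45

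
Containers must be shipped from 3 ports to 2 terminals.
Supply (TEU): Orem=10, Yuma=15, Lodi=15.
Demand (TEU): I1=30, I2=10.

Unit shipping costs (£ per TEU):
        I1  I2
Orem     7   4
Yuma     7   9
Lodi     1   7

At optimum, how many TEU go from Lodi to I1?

Optimal shipments:
  Orem->I2: 10 × £4 = £40
  Yuma->I1: 15 × £7 = £105
  Lodi->I1: 15 × £1 = £15
Total cost = £160.
So Lodi→I1 carries 15 TEU.

15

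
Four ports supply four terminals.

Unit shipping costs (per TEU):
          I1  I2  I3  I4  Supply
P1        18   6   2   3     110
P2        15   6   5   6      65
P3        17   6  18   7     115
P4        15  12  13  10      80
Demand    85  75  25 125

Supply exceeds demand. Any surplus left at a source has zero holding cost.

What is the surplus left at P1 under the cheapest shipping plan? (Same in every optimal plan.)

0

Minimum-cost shipments:
  P1 to I3: 25 TEU
  P1 to I4: 85 TEU
  P2 to I1: 5 TEU
  P2 to I2: 20 TEU
  P2 to I4: 40 TEU
  P3 to I2: 55 TEU
  P4 to I1: 80 TEU
Total cost = 2270.
P1 ships 110 of its 110, leaving 0.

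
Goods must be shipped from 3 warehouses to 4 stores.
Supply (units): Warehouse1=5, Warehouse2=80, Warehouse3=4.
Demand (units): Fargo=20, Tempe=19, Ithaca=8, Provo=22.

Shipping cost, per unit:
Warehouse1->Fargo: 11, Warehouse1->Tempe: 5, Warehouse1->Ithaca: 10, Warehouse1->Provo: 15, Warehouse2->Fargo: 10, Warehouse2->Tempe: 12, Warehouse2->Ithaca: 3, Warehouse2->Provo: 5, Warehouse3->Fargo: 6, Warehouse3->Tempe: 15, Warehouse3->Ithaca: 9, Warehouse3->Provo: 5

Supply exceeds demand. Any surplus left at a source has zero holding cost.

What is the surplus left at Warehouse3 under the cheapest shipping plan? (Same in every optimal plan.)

0

Minimum-cost shipments:
  Warehouse1 to Tempe: 5 × 5 = 25
  Warehouse2 to Fargo: 16 × 10 = 160
  Warehouse2 to Tempe: 14 × 12 = 168
  Warehouse2 to Ithaca: 8 × 3 = 24
  Warehouse2 to Provo: 22 × 5 = 110
  Warehouse3 to Fargo: 4 × 6 = 24
Total cost = 511.
Warehouse3 ships 4 of its 4, leaving 0.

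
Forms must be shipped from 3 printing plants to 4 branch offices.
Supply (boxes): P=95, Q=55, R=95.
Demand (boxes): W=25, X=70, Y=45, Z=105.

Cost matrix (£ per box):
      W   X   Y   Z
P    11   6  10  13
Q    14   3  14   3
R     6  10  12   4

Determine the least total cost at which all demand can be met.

An optimal shipping plan:
  P–X: 50 × £6 = £300
  P–Y: 45 × £10 = £450
  Q–X: 20 × £3 = £60
  Q–Z: 35 × £3 = £105
  R–W: 25 × £6 = £150
  R–Z: 70 × £4 = £280
Total = 300 + 450 + 60 + 105 + 150 + 280 = £1345.
(Supply check: P ships 95; Q ships 55; R ships 95.)

1345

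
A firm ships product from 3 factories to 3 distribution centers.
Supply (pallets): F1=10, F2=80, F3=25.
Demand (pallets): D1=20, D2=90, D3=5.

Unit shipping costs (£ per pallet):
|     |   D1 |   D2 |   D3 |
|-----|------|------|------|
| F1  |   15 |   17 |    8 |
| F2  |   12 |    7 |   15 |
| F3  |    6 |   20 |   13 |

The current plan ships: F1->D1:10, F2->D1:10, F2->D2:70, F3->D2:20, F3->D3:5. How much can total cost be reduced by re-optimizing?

Current plan cost = 10·15 + 10·12 + 70·7 + 20·20 + 5·13 = £1225.
Optimal plan:
  F1 to D2: 5 × £17 = £85
  F1 to D3: 5 × £8 = £40
  F2 to D2: 80 × £7 = £560
  F3 to D1: 20 × £6 = £120
  F3 to D2: 5 × £20 = £100
Optimal cost = £905.
Saving = 1225 − 905 = £320.

320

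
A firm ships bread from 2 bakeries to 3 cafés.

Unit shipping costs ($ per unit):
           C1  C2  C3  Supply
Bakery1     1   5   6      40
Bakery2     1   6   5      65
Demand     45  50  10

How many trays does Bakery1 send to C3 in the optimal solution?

Optimal shipments:
  Bakery1 to C2: 40 × $5 = $200
  Bakery2 to C1: 45 × $1 = $45
  Bakery2 to C2: 10 × $6 = $60
  Bakery2 to C3: 10 × $5 = $50
Total cost = $355.
The route Bakery1→C3 is not used.

0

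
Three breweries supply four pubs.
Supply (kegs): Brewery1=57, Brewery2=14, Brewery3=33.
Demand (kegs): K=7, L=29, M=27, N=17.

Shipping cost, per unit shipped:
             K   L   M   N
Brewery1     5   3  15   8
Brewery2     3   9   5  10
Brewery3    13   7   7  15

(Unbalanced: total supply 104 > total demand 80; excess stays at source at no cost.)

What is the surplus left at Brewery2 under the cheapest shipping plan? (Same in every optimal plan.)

0

An optimal plan:
  Brewery1–L: 29 × 3 = 87
  Brewery1–N: 17 × 8 = 136
  Brewery2–K: 7 × 3 = 21
  Brewery2–M: 7 × 5 = 35
  Brewery3–M: 20 × 7 = 140
Total cost = 419.
Brewery2 ships 14 of its 14, leaving 0.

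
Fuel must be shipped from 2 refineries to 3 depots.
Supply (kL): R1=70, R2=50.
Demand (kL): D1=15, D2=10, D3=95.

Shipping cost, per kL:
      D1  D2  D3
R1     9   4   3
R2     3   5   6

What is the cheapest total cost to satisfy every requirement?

455

Optimal allocation:
  R1–D3: 70 kL
  R2–D1: 15 kL
  R2–D2: 10 kL
  R2–D3: 25 kL
Total cost = 455.
(Supply check: R1 ships 70; R2 ships 50.)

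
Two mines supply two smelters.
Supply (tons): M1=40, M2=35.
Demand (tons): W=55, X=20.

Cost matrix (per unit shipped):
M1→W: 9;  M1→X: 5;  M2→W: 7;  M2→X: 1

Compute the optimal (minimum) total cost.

485

One minimum-cost allocation:
  M1 to W: 40 × 9 = 360
  M2 to W: 15 × 7 = 105
  M2 to X: 20 × 1 = 20
Total = 360 + 105 + 20 = 485.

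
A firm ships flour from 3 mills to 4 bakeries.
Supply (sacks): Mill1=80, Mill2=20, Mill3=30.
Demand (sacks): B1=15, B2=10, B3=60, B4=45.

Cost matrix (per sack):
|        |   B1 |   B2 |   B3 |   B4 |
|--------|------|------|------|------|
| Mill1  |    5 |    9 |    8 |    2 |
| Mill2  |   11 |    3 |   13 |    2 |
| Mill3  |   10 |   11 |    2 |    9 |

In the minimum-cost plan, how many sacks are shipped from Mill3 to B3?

Optimal shipments:
  Mill1→B1: 15 sacks
  Mill1→B3: 30 sacks
  Mill1→B4: 35 sacks
  Mill2→B2: 10 sacks
  Mill2→B4: 10 sacks
  Mill3→B3: 30 sacks
Total cost = 495.
So Mill3→B3 carries 30 sacks.

30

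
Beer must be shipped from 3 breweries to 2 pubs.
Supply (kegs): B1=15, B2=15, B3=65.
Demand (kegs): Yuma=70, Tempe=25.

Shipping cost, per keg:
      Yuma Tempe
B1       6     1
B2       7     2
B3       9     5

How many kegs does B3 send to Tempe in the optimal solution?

Optimal shipments:
  B1 to Yuma: 5 × 6 = 30
  B1 to Tempe: 10 × 1 = 10
  B2 to Tempe: 15 × 2 = 30
  B3 to Yuma: 65 × 9 = 585
Total cost = 655.
The route B3→Tempe is not used.

0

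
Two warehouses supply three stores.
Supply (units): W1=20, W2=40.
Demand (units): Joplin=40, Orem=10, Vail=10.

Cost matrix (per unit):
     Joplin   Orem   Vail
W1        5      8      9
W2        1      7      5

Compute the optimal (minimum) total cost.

Optimal allocation:
  W1->Orem: 10 units
  W1->Vail: 10 units
  W2->Joplin: 40 units
Total cost = 210.
(Supply check: W1 ships 20; W2 ships 40.)

210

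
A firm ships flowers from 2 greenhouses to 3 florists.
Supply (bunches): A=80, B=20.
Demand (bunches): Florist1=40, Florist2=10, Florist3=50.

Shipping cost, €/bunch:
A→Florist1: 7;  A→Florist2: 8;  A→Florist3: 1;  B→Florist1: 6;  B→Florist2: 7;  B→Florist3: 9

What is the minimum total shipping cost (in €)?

One minimum-cost allocation:
  A→Florist1: 20 × €7 = €140
  A→Florist2: 10 × €8 = €80
  A→Florist3: 50 × €1 = €50
  B→Florist1: 20 × €6 = €120
Total = 140 + 80 + 50 + 120 = €390.

390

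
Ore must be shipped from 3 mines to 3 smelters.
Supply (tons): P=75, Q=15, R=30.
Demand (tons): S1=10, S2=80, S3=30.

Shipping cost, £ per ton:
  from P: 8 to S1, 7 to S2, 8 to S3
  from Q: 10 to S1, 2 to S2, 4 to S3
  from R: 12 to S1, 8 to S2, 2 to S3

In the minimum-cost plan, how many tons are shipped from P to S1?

Solving gives:
  P–S1: 10 × £8 = £80
  P–S2: 65 × £7 = £455
  Q–S2: 15 × £2 = £30
  R–S3: 30 × £2 = £60
Total cost = £625.
So P→S1 carries 10 tons.

10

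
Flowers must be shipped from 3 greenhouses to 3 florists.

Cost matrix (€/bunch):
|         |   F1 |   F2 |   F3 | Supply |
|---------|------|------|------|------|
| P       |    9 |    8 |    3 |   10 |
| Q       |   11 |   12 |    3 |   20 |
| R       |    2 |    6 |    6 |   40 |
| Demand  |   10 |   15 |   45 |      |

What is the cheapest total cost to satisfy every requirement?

290

One minimum-cost allocation:
  P to F3: 10 × €3 = €30
  Q to F3: 20 × €3 = €60
  R to F1: 10 × €2 = €20
  R to F2: 15 × €6 = €90
  R to F3: 15 × €6 = €90
Total = 30 + 60 + 20 + 90 + 90 = €290.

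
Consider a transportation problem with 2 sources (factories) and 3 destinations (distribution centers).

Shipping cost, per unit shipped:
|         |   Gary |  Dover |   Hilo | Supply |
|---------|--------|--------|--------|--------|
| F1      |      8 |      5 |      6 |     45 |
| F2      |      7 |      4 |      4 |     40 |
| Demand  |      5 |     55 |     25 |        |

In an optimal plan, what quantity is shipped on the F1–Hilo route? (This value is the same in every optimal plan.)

Optimal shipments:
  F1 to Gary: 5 × 8 = 40
  F1 to Dover: 40 × 5 = 200
  F2 to Dover: 15 × 4 = 60
  F2 to Hilo: 25 × 4 = 100
Total cost = 400.
The route F1→Hilo is not used.

0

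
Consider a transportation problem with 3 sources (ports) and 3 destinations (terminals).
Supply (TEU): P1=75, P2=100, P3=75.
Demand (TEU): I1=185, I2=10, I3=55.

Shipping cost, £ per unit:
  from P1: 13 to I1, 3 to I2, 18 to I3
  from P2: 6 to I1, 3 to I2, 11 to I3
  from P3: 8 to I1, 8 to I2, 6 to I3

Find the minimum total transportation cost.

1965

One minimum-cost allocation:
  P1 to I1: 65 × £13 = £845
  P1 to I2: 10 × £3 = £30
  P2 to I1: 100 × £6 = £600
  P3 to I1: 20 × £8 = £160
  P3 to I3: 55 × £6 = £330
Total = 845 + 30 + 600 + 160 + 330 = £1965.
(Supply check: P1 ships 75; P2 ships 100; P3 ships 75.)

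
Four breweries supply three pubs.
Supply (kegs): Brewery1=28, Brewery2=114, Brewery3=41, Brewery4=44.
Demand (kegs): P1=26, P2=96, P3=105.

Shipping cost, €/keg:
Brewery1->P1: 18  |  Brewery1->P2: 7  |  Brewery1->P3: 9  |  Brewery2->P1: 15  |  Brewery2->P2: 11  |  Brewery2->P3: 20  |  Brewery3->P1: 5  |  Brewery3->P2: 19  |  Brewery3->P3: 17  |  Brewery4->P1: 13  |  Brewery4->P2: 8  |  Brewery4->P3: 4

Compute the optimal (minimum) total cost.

One minimum-cost allocation:
  Brewery1–P3: 28 × €9 = €252
  Brewery2–P2: 96 × €11 = €1056
  Brewery2–P3: 18 × €20 = €360
  Brewery3–P1: 26 × €5 = €130
  Brewery3–P3: 15 × €17 = €255
  Brewery4–P3: 44 × €4 = €176
Total = 252 + 1056 + 360 + 130 + 255 + 176 = €2229.

2229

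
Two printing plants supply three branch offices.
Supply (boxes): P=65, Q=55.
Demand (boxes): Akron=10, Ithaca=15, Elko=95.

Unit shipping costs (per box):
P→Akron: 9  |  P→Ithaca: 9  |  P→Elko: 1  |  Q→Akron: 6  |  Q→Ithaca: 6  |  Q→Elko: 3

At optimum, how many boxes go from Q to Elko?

30

Solving gives:
  P->Elko: 65 × 1 = 65
  Q->Akron: 10 × 6 = 60
  Q->Ithaca: 15 × 6 = 90
  Q->Elko: 30 × 3 = 90
Total cost = 305.
So Q→Elko carries 30 boxes.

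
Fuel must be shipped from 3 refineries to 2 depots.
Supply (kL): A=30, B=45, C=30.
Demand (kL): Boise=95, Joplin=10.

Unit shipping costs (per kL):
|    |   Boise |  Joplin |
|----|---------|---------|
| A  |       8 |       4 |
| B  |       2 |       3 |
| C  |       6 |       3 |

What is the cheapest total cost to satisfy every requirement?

470

An optimal shipping plan:
  A to Boise: 20 × 8 = 160
  A to Joplin: 10 × 4 = 40
  B to Boise: 45 × 2 = 90
  C to Boise: 30 × 6 = 180
Total = 160 + 40 + 90 + 180 = 470.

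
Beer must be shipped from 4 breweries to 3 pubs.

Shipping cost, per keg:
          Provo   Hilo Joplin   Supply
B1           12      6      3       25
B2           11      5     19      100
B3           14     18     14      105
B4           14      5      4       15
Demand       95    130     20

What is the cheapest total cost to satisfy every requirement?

2165

Optimal allocation:
  B1–Hilo: 15 × 6 = 90
  B1–Joplin: 10 × 3 = 30
  B2–Hilo: 100 × 5 = 500
  B3–Provo: 95 × 14 = 1330
  B3–Joplin: 10 × 14 = 140
  B4–Hilo: 15 × 5 = 75
Total = 90 + 30 + 500 + 1330 + 140 + 75 = 2165.
(Supply check: B1 ships 25; B2 ships 100; B3 ships 105; B4 ships 15.)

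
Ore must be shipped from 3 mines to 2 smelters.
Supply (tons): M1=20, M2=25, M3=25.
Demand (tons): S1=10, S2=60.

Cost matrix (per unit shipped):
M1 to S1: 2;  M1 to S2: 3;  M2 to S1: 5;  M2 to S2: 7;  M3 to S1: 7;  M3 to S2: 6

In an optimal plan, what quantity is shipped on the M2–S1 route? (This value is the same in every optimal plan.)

10

Solving gives:
  M1→S2: 20 × 3 = 60
  M2→S1: 10 × 5 = 50
  M2→S2: 15 × 7 = 105
  M3→S2: 25 × 6 = 150
Total cost = 365.
So M2→S1 carries 10 tons.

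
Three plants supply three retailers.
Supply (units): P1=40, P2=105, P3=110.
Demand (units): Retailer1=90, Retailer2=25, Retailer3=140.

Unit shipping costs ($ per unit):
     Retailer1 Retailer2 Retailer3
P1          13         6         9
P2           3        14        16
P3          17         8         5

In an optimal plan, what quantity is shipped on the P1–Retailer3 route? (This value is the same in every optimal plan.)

The minimum-cost plan:
  P1->Retailer2: 25 × $6 = $150
  P1->Retailer3: 15 × $9 = $135
  P2->Retailer1: 90 × $3 = $270
  P2->Retailer3: 15 × $16 = $240
  P3->Retailer3: 110 × $5 = $550
Total cost = $1345.
So P1→Retailer3 carries 15 units.

15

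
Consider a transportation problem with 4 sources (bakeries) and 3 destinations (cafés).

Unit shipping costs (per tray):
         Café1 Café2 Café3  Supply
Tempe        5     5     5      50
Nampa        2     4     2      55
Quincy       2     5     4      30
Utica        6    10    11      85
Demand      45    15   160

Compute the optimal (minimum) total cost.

Optimal allocation:
  Tempe->Café3: 50 × 5 = 250
  Nampa->Café3: 55 × 2 = 110
  Quincy->Café3: 30 × 4 = 120
  Utica->Café1: 45 × 6 = 270
  Utica->Café2: 15 × 10 = 150
  Utica->Café3: 25 × 11 = 275
Total = 250 + 110 + 120 + 270 + 150 + 275 = 1175.

1175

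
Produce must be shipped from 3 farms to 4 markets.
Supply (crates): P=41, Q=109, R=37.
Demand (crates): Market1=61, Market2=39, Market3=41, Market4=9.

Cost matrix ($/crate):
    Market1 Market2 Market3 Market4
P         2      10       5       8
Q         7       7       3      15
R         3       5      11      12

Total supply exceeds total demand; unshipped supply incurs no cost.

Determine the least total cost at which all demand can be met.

An optimal shipping plan:
  P->Market1: 32 crates
  P->Market4: 9 crates
  Q->Market2: 31 crates
  Q->Market3: 41 crates
  R->Market1: 29 crates
  R->Market2: 8 crates
Total cost = $603.

603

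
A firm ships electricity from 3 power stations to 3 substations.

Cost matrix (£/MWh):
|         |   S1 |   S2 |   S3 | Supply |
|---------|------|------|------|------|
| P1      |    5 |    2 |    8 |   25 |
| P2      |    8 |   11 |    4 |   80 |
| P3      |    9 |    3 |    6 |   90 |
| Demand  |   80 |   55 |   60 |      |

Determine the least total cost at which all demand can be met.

1005

A cheapest plan:
  P1→S1: 25 MWh
  P2→S1: 20 MWh
  P2→S3: 60 MWh
  P3→S1: 35 MWh
  P3→S2: 55 MWh
Total cost = £1005.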